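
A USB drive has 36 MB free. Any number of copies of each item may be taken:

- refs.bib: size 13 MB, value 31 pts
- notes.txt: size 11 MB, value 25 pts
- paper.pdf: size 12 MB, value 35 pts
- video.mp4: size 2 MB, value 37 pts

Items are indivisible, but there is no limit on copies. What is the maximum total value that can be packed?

666 pts

Best value-per-unit is video.mp4 at 37/2, and filling with it alone uses size 18×2=36. No mix of the others beats 18×37 = 666.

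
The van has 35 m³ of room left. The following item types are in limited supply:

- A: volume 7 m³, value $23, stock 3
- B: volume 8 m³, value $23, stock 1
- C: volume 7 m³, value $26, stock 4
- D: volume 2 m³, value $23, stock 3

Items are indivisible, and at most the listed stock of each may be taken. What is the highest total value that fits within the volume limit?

Top feasible selections:
- 4×C + 3×D: volume 34, value 173
- 1×A + 3×C + 3×D: volume 34, value 170
- 1×B + 3×C + 3×D: volume 35, value 170
Best: $173.

$173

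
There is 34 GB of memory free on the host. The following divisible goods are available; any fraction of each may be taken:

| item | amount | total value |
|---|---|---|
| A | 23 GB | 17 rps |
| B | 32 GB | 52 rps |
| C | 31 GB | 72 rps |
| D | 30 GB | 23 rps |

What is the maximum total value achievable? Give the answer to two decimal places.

76.88

Take in order of value per unit:
- C (72/31 per unit): all 31 → value 72, running total 72.00
- B (52/32 per unit): 3 of 32 → value 3×52/32 = 4.8750, running total 76.88
Total 76.88.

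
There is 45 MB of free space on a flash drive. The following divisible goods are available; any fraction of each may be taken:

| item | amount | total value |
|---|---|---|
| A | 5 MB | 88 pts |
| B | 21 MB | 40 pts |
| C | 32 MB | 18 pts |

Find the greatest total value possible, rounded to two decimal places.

138.69

Take in order of value per unit:
- A (88/5 per unit): all 5 → value 88, running total 88.00
- B (40/21 per unit): all 21 → value 40, running total 128.00
- C (18/32 per unit): 19 of 32 → value 19×18/32 = 10.6875, running total 138.69
Total 138.69.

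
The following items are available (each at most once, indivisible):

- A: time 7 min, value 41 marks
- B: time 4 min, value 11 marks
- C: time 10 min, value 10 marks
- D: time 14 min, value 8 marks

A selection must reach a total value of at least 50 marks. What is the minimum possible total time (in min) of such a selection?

Subsets with value ≥ 50, sorted by total time:
- A+B: time 11, value 52
- A+C: time 17, value 51
Minimum time: 11 min.

11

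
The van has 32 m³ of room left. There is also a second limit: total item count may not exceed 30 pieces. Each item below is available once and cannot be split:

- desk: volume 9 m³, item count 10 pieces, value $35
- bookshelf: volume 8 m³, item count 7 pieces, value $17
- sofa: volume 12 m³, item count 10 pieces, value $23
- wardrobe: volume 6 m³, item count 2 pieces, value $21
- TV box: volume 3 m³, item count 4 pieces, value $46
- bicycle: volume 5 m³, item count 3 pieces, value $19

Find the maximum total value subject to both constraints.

$138

Feasible sets respecting both limits:
- desk+bookshelf+wardrobe+TV box+bicycle: volume 31, item count 26, value 138
- desk+sofa+wardrobe+TV box: volume 30, item count 26, value 125
- desk+sofa+TV box+bicycle: volume 29, item count 27, value 123
Best: $138.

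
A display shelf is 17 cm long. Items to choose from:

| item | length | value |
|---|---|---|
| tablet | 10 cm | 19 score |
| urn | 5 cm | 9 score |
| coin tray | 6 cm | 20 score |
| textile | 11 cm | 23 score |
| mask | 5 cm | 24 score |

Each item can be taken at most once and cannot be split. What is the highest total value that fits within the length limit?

Check high-value combinations within 17 cm:
- urn+coin tray+mask: length 5+6+5=16, value 9+20+24=53
- textile+mask: length 11+5=16, value 23+24=47
- coin tray+mask: length 6+5=11, value 20+24=44
Best: 53 score.

53 score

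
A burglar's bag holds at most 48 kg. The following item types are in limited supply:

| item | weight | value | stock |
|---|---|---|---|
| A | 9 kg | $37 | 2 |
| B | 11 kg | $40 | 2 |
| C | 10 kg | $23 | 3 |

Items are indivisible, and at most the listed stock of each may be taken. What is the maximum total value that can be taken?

$154

Top feasible selections:
- 2×A + 2×B: weight 40, value 154
- 2×A + 3×C: weight 48, value 143
Best: $154.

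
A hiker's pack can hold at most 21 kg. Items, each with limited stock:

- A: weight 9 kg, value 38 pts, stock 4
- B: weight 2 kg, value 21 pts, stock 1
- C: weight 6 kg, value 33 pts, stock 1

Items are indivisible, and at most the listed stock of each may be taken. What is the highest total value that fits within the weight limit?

Best selections within weight 21 and stock limits:
- 2×A + 1×B: weight 20, value 97
- 1×A + 1×B + 1×C: weight 17, value 92
Best: 97 pts.

97 pts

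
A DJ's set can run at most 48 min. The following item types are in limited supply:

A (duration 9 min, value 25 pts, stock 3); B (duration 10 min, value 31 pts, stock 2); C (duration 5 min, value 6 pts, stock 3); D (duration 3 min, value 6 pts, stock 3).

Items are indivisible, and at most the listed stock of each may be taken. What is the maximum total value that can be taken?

Best selections within duration 48 and stock limits:
- 3×A + 2×B: duration 47, value 137
- 2×A + 2×B + 3×D: duration 47, value 130
- 2×A + 2×B + 2×D: duration 44, value 124
- 2×A + 2×B + 1×C + 1×D: duration 46, value 124
Best: 137 pts.

137 pts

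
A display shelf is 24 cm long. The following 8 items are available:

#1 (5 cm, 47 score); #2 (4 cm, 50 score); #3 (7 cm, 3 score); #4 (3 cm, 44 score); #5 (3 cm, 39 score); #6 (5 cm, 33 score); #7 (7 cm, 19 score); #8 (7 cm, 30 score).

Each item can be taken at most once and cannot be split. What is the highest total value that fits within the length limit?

213 score

This is a 0/1 knapsack; check combinations near the capacity.
- #1+#2+#4+#5+#6: length 5+4+3+3+5=20, value 47+50+44+39+33=213
- #1+#2+#4+#5+#8: length 5+4+3+3+7=22, value 47+50+44+39+30=210
- #1+#2+#4+#6+#8: length 5+4+3+5+7=24, value 47+50+44+33+30=204
- #1+#2+#4+#5+#7: length 5+4+3+3+7=22, value 47+50+44+39+19=199
Best: 213 score.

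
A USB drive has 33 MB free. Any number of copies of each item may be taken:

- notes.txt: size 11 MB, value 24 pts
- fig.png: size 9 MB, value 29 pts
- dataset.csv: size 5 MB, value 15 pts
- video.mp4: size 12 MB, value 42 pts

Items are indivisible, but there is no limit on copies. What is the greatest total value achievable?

113 pts

Best value-per-unit is video.mp4 at 42/12; filling with it alone gives 2×42 = 84.
Optimal mix: 1×fig.png + 2×video.mp4 → size 33, value 113.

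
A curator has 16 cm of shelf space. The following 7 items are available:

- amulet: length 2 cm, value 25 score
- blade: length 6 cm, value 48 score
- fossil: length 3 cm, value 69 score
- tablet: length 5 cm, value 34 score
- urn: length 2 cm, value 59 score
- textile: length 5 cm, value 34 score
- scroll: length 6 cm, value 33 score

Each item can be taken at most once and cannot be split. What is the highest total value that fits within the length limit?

Check high-value combinations within 16 cm:
- blade+fossil+tablet+urn: length 6+3+5+2=16, value 48+69+34+59=210
- blade+fossil+urn+textile: length 6+3+2+5=16, value 48+69+59+34=210
- amulet+blade+fossil+urn: length 2+6+3+2=13, value 25+48+69+59=201
- fossil+tablet+urn+textile: length 3+5+2+5=15, value 69+34+59+34=196
Best: 210 score.

210 score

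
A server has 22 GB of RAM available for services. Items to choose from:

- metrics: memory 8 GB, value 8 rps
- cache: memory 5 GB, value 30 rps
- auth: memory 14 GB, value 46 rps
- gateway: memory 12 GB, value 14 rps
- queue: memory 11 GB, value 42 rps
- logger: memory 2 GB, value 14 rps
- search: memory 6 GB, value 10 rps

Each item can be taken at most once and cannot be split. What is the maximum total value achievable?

90 rps

This is a 0/1 knapsack; check combinations near the capacity.
- cache+auth+logger: memory 5+14+2=21, value 30+46+14=90
- cache+queue+logger: memory 5+11+2=18, value 30+42+14=86
- cache+queue+search: memory 5+11+6=22, value 30+42+10=82
- cache+auth: memory 5+14=19, value 30+46=76
Best: 90 rps.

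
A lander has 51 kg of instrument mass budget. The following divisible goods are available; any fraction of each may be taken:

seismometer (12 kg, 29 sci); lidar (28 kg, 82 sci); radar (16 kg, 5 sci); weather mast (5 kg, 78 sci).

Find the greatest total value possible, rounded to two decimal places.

Take in order of value per unit:
- weather mast (78/5 per unit): all 5 → value 78, running total 78.00
- lidar (82/28 per unit): all 28 → value 82, running total 160.00
- seismometer (29/12 per unit): all 12 → value 29, running total 189.00
- radar (5/16 per unit): 6 of 16 → value 6×5/16 = 1.8750, running total 190.88
Total 190.88.

190.88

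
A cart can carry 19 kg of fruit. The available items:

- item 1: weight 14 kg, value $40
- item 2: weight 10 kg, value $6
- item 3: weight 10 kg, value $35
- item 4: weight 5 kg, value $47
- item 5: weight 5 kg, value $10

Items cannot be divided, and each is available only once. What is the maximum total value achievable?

Check high-value combinations within 19 kg:
- item 1+item 4: weight 14+5=19, value 40+47=87
- item 3+item 4: weight 10+5=15, value 35+47=82
- item 4+item 5: weight 5+5=10, value 47+10=57
- item 2+item 4: weight 10+5=15, value 6+47=53
- item 1+item 5: weight 14+5=19, value 40+10=50
Best: $87.

$87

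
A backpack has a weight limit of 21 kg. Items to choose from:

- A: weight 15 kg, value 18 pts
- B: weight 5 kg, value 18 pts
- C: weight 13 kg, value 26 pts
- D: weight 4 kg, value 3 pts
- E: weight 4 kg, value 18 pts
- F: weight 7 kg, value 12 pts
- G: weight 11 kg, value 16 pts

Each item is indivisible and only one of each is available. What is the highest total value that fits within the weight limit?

This is a 0/1 knapsack; check combinations near the capacity.
- B+E+G: weight 5+4+11=20, value 18+18+16=52
- B+D+E+F: weight 5+4+4+7=20, value 18+3+18+12=51
- B+E+F: weight 5+4+7=16, value 18+18+12=48
Best: 52 pts.

52 pts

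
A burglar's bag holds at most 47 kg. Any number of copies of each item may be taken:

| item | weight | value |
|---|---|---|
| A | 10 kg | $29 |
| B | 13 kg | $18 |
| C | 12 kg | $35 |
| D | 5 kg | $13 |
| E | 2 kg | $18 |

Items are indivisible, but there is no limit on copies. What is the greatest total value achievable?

$414

Best value-per-unit is E at 18/2, and filling with it alone uses weight 23×2=46. No mix of the others beats 23×18 = 414.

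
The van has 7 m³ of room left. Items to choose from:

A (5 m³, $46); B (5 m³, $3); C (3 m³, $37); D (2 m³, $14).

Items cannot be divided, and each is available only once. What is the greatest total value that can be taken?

Check high-value combinations within 7 m³:
- A+D: volume 5+2=7, value 46+14=60
- C+D: volume 3+2=5, value 37+14=51
- A: volume 5, value 46
- C: volume 3, value 37
Best: $60.

$60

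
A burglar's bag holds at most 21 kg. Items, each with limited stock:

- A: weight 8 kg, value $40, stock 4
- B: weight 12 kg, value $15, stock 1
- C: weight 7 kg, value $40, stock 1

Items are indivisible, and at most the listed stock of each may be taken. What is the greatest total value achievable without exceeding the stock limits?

Best selections within weight 21 and stock limits:
- 1×A + 1×C: weight 15, value 80
- 2×A: weight 16, value 80
- 1×B + 1×C: weight 19, value 55
- 1×A + 1×B: weight 20, value 55
Best: $80.

$80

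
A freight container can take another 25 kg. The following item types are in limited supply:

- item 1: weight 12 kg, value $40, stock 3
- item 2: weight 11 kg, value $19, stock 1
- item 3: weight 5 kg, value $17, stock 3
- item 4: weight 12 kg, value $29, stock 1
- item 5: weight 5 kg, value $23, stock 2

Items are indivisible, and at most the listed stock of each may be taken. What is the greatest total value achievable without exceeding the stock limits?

$97

Best selections within weight 25 and stock limits:
- 3×item 3 + 2×item 5: weight 25, value 97
- 1×item 1 + 2×item 5: weight 22, value 86
- 2×item 3 + 2×item 5: weight 20, value 80
Best: $97.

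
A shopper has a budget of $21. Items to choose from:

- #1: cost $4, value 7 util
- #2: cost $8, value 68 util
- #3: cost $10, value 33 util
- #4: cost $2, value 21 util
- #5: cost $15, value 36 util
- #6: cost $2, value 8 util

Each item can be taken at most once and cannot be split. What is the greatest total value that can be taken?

Check high-value combinations within $21:
- #2+#3+#4: cost 8+10+2=20, value 68+33+21=122
- #2+#3+#6: cost 8+10+2=20, value 68+33+8=109
- #1+#2+#4+#6: cost 4+8+2+2=16, value 7+68+21+8=104
- #2+#3: cost 8+10=18, value 68+33=101
- #2+#4+#6: cost 8+2+2=12, value 68+21+8=97
Best: 122 util.

122 util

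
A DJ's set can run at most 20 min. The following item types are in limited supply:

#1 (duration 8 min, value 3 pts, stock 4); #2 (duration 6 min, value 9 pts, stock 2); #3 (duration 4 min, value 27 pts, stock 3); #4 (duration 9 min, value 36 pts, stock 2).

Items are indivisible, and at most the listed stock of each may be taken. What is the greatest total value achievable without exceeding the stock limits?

90 pts

Best selections within duration 20 and stock limits:
- 2×#3 + 1×#4: duration 17, value 90
- 1×#2 + 3×#3: duration 18, value 90
- 1×#1 + 3×#3: duration 20, value 84
- 3×#3: duration 12, value 81
Best: 90 pts.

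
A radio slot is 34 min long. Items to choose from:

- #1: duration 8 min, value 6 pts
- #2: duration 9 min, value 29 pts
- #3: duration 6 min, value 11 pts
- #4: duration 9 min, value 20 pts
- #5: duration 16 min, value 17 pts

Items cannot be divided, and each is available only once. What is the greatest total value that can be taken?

66 pts

This is a 0/1 knapsack; check combinations near the capacity.
- #1+#2+#3+#4: duration 8+9+6+9=32, value 6+29+11+20=66
- #2+#4+#5: duration 9+9+16=34, value 29+20+17=66
- #2+#3+#4: duration 9+6+9=24, value 29+11+20=60
- #2+#3+#5: duration 9+6+16=31, value 29+11+17=57
Best: 66 pts.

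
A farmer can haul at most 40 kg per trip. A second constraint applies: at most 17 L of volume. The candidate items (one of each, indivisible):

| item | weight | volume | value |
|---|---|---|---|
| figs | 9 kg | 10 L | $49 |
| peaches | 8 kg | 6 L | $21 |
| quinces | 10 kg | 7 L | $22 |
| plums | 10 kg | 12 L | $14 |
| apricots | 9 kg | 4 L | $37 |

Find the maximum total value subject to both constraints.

$86

Feasible sets respecting both limits:
- figs+apricots: weight 18, volume 14, value 86
- peaches+quinces+apricots: weight 27, volume 17, value 80
- figs+quinces: weight 19, volume 17, value 71
Best: $86.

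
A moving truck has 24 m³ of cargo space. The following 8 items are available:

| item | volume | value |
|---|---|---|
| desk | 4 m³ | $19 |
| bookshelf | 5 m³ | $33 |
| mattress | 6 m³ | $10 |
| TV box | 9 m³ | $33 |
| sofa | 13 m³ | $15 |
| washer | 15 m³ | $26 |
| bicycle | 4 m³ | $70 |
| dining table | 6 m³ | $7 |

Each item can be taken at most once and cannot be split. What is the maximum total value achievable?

$155

Check high-value combinations within 24 m³:
- desk+bookshelf+TV box+bicycle: volume 4+5+9+4=22, value 19+33+33+70=155
- bookshelf+mattress+TV box+bicycle: volume 5+6+9+4=24, value 33+10+33+70=146
- bookshelf+TV box+bicycle+dining table: volume 5+9+4+6=24, value 33+33+70+7=143
- bookshelf+TV box+bicycle: volume 5+9+4=18, value 33+33+70=136
- desk+bookshelf+mattress+bicycle: volume 4+5+6+4=19, value 19+33+10+70=132
Best: $155.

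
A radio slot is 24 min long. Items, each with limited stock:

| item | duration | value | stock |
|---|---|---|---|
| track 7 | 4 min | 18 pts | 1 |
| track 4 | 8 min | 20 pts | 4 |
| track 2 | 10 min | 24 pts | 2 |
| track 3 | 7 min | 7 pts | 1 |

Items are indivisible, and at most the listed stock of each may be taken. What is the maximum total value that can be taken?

Top feasible selections:
- 1×track 7 + 2×track 2: duration 24, value 66
- 1×track 7 + 1×track 4 + 1×track 2: duration 22, value 62
- 3×track 4: duration 24, value 60
Best: 66 pts.

66 pts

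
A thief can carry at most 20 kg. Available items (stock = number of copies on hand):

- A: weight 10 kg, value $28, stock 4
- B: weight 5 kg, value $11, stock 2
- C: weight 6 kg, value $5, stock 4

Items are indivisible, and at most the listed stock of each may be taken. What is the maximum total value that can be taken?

Best selections within weight 20 and stock limits:
- 2×A: weight 20, value 56
- 1×A + 2×B: weight 20, value 50
- 1×A + 1×B: weight 15, value 39
- 1×A + 1×C: weight 16, value 33
Best: $56.

$56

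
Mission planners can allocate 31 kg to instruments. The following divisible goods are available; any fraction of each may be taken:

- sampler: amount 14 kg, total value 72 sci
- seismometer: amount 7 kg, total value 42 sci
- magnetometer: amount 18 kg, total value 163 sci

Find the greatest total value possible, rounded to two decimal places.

Take in order of value per unit:
- magnetometer (163/18 per unit): all 18 → value 163, running total 163.00
- seismometer (42/7 per unit): all 7 → value 42, running total 205.00
- sampler (72/14 per unit): 6 of 14 → value 6×72/14 = 30.8571, running total 235.86
Total 235.86.

235.86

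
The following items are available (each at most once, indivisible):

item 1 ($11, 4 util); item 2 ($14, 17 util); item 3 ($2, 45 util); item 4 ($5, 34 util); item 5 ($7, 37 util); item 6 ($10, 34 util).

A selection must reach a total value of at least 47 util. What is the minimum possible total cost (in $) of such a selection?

7

Subsets with value ≥ 47, sorted by total cost:
- item 3+item 4: cost 7, value 79
- item 3+item 5: cost 9, value 82
Minimum cost: 7 $.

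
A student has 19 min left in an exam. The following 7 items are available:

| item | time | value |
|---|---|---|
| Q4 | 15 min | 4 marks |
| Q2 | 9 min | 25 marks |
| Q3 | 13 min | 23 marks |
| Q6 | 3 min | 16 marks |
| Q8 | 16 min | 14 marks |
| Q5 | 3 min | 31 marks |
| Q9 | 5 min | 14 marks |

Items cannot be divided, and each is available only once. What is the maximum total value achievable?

Check high-value combinations within 19 min:
- Q2+Q6+Q5: time 9+3+3=15, value 25+16+31=72
- Q2+Q5+Q9: time 9+3+5=17, value 25+31+14=70
- Q3+Q6+Q5: time 13+3+3=19, value 23+16+31=70
- Q6+Q5+Q9: time 3+3+5=11, value 16+31+14=61
Best: 72 marks.

72 marks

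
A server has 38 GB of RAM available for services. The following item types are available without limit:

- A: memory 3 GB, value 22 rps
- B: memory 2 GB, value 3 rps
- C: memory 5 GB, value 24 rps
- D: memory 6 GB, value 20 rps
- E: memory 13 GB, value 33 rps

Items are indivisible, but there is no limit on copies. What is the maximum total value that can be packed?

267 rps

Best value-per-unit is A at 22/3; filling with it alone gives 12×22 = 264.
Optimal mix: 12×A + 1×B → memory 38, value 267.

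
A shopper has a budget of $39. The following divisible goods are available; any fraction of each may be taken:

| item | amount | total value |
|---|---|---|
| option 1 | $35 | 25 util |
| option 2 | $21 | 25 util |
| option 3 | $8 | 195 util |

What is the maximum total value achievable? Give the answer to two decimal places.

227.14

Take in order of value per unit:
- option 3 (195/8 per unit): all 8 → value 195, running total 195.00
- option 2 (25/21 per unit): all 21 → value 25, running total 220.00
- option 1 (25/35 per unit): 10 of 35 → value 10×25/35 = 7.1429, running total 227.14
Total 227.14.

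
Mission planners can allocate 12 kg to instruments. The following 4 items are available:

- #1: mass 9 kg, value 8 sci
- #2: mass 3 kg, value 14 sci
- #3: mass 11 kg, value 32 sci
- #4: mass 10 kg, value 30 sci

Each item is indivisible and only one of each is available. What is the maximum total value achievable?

Check high-value combinations within 12 kg:
- #3: mass 11, value 32
- #4: mass 10, value 30
- #1+#2: mass 9+3=12, value 8+14=22
- #2: mass 3, value 14
Best: 32 sci.

32 sci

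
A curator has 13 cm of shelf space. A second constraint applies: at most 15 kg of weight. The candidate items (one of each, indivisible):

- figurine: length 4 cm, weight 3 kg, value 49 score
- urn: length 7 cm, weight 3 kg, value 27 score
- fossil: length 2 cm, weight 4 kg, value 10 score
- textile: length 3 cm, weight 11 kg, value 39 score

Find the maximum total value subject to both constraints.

Feasible sets respecting both limits:
- figurine+textile: length 7, weight 14, value 88
- figurine+urn+fossil: length 13, weight 10, value 86
- figurine+urn: length 11, weight 6, value 76
- urn+textile: length 10, weight 14, value 66
Best: 88 score.

88 score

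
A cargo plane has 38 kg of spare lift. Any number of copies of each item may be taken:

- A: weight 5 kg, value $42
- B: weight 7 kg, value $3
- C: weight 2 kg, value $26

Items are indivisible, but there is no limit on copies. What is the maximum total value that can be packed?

Best value-per-unit is C at 26/2, and filling with it alone uses weight 19×2=38. No mix of the others beats 19×26 = 494.

$494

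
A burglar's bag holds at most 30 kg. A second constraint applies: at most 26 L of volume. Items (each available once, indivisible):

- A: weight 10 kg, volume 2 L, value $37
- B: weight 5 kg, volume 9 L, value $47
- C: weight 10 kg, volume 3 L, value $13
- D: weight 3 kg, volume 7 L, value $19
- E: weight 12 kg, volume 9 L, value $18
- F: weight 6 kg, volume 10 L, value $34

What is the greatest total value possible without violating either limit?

$118

Feasible sets respecting both limits:
- A+B+F: weight 21, volume 21, value 118
- A+B+C+D: weight 28, volume 21, value 116
- A+B+D: weight 18, volume 18, value 103
- A+C+D+F: weight 29, volume 22, value 103
Best: $118.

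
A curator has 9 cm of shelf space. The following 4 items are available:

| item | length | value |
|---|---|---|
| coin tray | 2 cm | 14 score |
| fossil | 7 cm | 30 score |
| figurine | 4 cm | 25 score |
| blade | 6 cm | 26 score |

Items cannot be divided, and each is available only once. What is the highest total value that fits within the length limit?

This is a 0/1 knapsack; check combinations near the capacity.
- coin tray+fossil: length 2+7=9, value 14+30=44
- coin tray+blade: length 2+6=8, value 14+26=40
- coin tray+figurine: length 2+4=6, value 14+25=39
- fossil: length 7, value 30
Best: 44 score.

44 score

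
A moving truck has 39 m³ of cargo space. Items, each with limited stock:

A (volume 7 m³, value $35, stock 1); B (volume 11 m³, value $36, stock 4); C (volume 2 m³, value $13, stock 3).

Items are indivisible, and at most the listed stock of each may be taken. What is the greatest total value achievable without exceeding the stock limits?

Top feasible selections:
- 3×B + 3×C: volume 39, value 147
- 1×A + 2×B + 3×C: volume 35, value 146
- 3×B + 2×C: volume 37, value 134
- 1×A + 2×B + 2×C: volume 33, value 133
Best: $147.

$147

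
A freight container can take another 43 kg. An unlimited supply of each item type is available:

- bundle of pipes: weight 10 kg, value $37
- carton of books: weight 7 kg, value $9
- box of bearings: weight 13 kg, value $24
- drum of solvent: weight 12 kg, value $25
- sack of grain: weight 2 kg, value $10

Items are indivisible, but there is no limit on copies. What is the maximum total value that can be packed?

$210

Best value-per-unit is sack of grain at 10/2, and filling with it alone uses weight 21×2=42. No mix of the others beats 21×10 = 210.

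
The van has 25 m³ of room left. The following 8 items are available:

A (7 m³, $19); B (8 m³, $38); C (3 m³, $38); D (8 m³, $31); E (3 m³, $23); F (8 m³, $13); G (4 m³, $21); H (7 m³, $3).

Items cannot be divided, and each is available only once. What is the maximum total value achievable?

Check high-value combinations within 25 m³:
- A+B+C+E+G: volume 7+8+3+3+4=25, value 19+38+38+23+21=139
- A+C+D+E+G: volume 7+3+8+3+4=25, value 19+38+31+23+21=132
- B+C+D+E: volume 8+3+8+3=22, value 38+38+31+23=130
- B+C+D+G: volume 8+3+8+4=23, value 38+38+31+21=128
- B+C+E+G+H: volume 8+3+3+4+7=25, value 38+38+23+21+3=123
Best: $139.

$139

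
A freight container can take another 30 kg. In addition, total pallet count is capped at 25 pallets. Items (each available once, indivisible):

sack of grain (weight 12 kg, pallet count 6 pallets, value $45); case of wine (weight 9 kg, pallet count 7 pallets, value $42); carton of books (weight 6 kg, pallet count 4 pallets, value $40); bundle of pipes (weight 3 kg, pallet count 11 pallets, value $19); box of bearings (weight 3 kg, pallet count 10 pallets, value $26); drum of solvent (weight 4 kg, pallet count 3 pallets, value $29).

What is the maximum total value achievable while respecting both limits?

$140

Feasible sets respecting both limits:
- sack of grain+carton of books+box of bearings+drum of solvent: weight 25, pallet count 23, value 140
- case of wine+carton of books+box of bearings+drum of solvent: weight 22, pallet count 24, value 137
- sack of grain+carton of books+bundle of pipes+drum of solvent: weight 25, pallet count 24, value 133
Best: $140.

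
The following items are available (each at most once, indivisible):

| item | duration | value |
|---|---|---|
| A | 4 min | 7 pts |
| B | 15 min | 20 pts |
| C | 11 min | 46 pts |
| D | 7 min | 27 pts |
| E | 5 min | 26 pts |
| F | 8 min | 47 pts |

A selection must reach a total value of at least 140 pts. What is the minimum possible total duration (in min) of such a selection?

Subsets with value ≥ 140, sorted by total duration:
- C+D+E+F: duration 31, value 146
- A+C+D+E+F: duration 35, value 153
- B+C+D+F: duration 41, value 140
Minimum duration: 31 min.

31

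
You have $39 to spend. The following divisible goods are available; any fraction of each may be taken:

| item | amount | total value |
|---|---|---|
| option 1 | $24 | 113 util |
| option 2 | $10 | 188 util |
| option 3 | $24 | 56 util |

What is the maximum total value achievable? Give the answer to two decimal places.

312.67

Take in order of value per unit:
- option 2 (188/10 per unit): all 10 → value 188, running total 188.00
- option 1 (113/24 per unit): all 24 → value 113, running total 301.00
- option 3 (56/24 per unit): 5 of 24 → value 5×56/24 = 11.6667, running total 312.67
Total 312.67.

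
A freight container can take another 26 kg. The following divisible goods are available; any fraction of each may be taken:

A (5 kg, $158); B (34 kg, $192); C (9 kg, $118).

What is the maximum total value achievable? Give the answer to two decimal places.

343.76

Take in order of value per unit:
- A (158/5 per unit): all 5 → value 158, running total 158.00
- C (118/9 per unit): all 9 → value 118, running total 276.00
- B (192/34 per unit): 12 of 34 → value 12×192/34 = 67.7647, running total 343.76
Total 343.76.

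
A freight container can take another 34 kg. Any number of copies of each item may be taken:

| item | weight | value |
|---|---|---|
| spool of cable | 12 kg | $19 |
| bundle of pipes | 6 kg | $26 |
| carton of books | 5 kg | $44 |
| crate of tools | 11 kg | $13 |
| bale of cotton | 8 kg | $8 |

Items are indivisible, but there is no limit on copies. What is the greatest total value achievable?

$264

Best value-per-unit is carton of books at 44/5, and filling with it alone uses weight 6×5=30. No mix of the others beats 6×44 = 264.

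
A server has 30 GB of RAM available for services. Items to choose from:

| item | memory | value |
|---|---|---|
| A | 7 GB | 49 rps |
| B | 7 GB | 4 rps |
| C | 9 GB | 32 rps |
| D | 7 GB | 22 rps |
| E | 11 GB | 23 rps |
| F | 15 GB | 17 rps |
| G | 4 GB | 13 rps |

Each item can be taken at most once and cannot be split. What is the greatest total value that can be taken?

Check high-value combinations within 30 GB:
- A+C+D+G: memory 7+9+7+4=27, value 49+32+22+13=116
- A+D+E+G: memory 7+7+11+4=29, value 49+22+23+13=107
- A+B+C+D: memory 7+7+9+7=30, value 49+4+32+22=107
- A+C+E: memory 7+9+11=27, value 49+32+23=104
- A+C+D: memory 7+9+7=23, value 49+32+22=103
Best: 116 rps.

116 rps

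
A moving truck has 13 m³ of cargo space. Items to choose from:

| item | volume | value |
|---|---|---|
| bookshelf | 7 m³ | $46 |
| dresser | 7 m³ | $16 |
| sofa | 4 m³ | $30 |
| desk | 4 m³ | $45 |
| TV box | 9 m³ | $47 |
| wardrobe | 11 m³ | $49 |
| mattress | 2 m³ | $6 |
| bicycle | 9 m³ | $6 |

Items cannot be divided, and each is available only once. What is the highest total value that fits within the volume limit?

$97

Check high-value combinations within 13 m³:
- bookshelf+desk+mattress: volume 7+4+2=13, value 46+45+6=97
- desk+TV box: volume 4+9=13, value 45+47=92
- bookshelf+desk: volume 7+4=11, value 46+45=91
- bookshelf+sofa+mattress: volume 7+4+2=13, value 46+30+6=82
Best: $97.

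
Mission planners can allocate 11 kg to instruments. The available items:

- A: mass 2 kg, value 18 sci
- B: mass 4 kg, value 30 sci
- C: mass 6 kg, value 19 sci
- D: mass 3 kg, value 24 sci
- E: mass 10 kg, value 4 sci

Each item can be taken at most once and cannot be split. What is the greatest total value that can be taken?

72 sci

Check high-value combinations within 11 kg:
- A+B+D: mass 2+4+3=9, value 18+30+24=72
- A+C+D: mass 2+6+3=11, value 18+19+24=61
- B+D: mass 4+3=7, value 30+24=54
- B+C: mass 4+6=10, value 30+19=49
Best: 72 sci.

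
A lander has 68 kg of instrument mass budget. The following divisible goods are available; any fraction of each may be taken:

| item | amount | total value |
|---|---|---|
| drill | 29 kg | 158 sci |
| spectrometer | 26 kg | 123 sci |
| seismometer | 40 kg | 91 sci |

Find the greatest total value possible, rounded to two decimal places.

310.58

Take in order of value per unit:
- drill (158/29 per unit): all 29 → value 158, running total 158.00
- spectrometer (123/26 per unit): all 26 → value 123, running total 281.00
- seismometer (91/40 per unit): 13 of 40 → value 13×91/40 = 29.5750, running total 310.58
Total 310.58.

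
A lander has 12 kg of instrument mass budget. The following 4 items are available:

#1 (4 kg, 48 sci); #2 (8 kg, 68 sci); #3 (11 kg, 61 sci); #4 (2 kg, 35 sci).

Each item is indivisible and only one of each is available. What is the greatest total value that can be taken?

Check high-value combinations within 12 kg:
- #1+#2: mass 4+8=12, value 48+68=116
- #2+#4: mass 8+2=10, value 68+35=103
- #1+#4: mass 4+2=6, value 48+35=83
- #2: mass 8, value 68
Best: 116 sci.

116 sci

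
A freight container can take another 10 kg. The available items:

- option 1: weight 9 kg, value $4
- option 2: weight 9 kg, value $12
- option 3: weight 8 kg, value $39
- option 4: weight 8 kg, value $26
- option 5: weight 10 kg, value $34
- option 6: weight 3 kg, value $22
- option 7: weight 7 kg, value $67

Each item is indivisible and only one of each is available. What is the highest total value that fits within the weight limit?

Check high-value combinations within 10 kg:
- option 6+option 7: weight 3+7=10, value 22+67=89
- option 7: weight 7, value 67
- option 3: weight 8, value 39
- option 5: weight 10, value 34
Best: $89.

$89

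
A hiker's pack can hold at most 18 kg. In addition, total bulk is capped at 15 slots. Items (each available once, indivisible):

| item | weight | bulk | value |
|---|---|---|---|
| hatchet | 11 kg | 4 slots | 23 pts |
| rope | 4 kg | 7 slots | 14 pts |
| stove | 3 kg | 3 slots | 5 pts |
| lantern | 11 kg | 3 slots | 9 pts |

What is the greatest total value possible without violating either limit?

42 pts

Feasible sets respecting both limits:
- hatchet+rope+stove: weight 18, bulk 14, value 42
- hatchet+rope: weight 15, bulk 11, value 37
- hatchet+stove: weight 14, bulk 7, value 28
Best: 42 pts.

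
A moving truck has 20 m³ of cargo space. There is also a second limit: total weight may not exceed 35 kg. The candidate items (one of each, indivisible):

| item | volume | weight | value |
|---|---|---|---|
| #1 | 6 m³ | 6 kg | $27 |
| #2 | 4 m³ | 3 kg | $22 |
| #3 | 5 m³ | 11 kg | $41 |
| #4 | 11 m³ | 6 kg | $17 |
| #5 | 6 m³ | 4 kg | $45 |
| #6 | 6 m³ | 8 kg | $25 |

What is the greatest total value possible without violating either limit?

$113

Feasible sets respecting both limits:
- #1+#3+#5: volume 17, weight 21, value 113
- #3+#5+#6: volume 17, weight 23, value 111
- #2+#3+#5: volume 15, weight 18, value 108
- #1+#5+#6: volume 18, weight 18, value 97
Best: $113.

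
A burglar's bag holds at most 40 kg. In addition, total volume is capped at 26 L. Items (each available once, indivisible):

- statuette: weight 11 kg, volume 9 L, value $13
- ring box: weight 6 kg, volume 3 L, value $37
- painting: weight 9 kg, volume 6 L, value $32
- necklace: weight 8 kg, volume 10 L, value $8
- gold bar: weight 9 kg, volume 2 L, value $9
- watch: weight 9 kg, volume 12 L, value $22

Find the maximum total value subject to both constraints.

$100

Feasible sets respecting both limits:
- ring box+painting+gold bar+watch: weight 33, volume 23, value 100
- statuette+ring box+painting+gold bar: weight 35, volume 20, value 91
- ring box+painting+watch: weight 24, volume 21, value 91
Best: $100.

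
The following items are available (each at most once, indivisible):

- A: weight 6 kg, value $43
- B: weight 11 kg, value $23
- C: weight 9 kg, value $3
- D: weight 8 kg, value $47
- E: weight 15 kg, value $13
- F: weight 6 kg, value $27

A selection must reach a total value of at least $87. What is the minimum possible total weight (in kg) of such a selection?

Subsets with value ≥ 87, sorted by total weight:
- A+D: weight 14, value 90
- A+D+F: weight 20, value 117
- A+C+D: weight 23, value 93
Minimum weight: 14 kg.

14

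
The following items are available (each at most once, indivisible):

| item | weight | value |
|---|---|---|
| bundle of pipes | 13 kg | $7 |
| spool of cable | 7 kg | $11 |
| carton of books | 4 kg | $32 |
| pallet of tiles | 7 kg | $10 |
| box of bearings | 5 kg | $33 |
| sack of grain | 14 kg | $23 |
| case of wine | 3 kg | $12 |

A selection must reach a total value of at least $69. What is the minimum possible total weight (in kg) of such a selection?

Subsets with value ≥ 69, sorted by total weight:
- carton of books+box of bearings+case of wine: weight 12, value 77
- spool of cable+carton of books+box of bearings: weight 16, value 76
- carton of books+pallet of tiles+box of bearings: weight 16, value 75
- spool of cable+carton of books+box of bearings+case of wine: weight 19, value 88
Minimum weight: 12 kg.

12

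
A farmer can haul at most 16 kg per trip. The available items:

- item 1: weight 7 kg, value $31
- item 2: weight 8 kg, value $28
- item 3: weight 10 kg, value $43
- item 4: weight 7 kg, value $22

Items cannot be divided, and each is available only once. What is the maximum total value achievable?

Check high-value combinations within 16 kg:
- item 1+item 2: weight 7+8=15, value 31+28=59
- item 1+item 4: weight 7+7=14, value 31+22=53
- item 2+item 4: weight 8+7=15, value 28+22=50
Best: $59.

$59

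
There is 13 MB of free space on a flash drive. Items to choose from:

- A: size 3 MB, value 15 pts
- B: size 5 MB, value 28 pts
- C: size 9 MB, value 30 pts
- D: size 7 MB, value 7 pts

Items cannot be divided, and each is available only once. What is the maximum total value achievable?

45 pts

Check high-value combinations within 13 MB:
- A+C: size 3+9=12, value 15+30=45
- A+B: size 3+5=8, value 15+28=43
- B+D: size 5+7=12, value 28+7=35
- C: size 9, value 30
Best: 45 pts.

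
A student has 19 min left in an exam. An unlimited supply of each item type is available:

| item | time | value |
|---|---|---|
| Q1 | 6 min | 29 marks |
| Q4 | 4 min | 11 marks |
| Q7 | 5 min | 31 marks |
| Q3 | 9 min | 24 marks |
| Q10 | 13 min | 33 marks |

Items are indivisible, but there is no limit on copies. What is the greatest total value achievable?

104 marks

Best value-per-unit is Q7 at 31/5; filling with it alone gives 3×31 = 93.
Optimal mix: 1×Q4 + 3×Q7 → time 19, value 104.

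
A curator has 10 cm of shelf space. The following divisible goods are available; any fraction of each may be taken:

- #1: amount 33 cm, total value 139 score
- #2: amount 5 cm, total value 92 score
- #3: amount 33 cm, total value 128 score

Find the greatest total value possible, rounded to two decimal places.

113.06

Take in order of value per unit:
- #2 (92/5 per unit): all 5 → value 92, running total 92.00
- #1 (139/33 per unit): 5 of 33 → value 5×139/33 = 21.0606, running total 113.06
Total 113.06.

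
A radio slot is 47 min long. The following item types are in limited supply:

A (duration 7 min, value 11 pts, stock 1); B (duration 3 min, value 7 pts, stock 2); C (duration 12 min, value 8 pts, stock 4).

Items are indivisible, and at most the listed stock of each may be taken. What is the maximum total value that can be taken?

42 pts

Top feasible selections:
- 1×A + 1×B + 3×C: duration 46, value 42
- 1×A + 2×B + 2×C: duration 37, value 41
- 2×B + 3×C: duration 42, value 38
- 1×A + 3×C: duration 43, value 35
Best: 42 pts.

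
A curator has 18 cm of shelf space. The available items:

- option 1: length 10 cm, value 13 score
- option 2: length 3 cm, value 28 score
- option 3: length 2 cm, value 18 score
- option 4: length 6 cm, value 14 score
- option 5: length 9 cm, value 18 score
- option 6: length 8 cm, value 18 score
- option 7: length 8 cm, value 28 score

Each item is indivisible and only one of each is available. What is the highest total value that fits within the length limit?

74 score

Check high-value combinations within 18 cm:
- option 2+option 3+option 7: length 3+2+8=13, value 28+18+28=74
- option 2+option 4+option 7: length 3+6+8=17, value 28+14+28=70
- option 2+option 3+option 6: length 3+2+8=13, value 28+18+18=64
Best: 74 score.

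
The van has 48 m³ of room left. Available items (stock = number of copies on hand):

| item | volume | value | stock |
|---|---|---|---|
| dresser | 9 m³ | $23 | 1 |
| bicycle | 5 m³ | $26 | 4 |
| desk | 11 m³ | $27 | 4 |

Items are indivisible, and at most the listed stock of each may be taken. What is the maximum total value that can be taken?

$159

Top feasible selections:
- 3×bicycle + 3×desk: volume 48, value 159
- 4×bicycle + 2×desk: volume 42, value 158
Best: $159.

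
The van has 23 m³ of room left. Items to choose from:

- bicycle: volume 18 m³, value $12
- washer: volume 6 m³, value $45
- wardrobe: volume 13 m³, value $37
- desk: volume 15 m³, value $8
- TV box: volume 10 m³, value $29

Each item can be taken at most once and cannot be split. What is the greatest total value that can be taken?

$82

Check high-value combinations within 23 m³:
- washer+wardrobe: volume 6+13=19, value 45+37=82
- washer+TV box: volume 6+10=16, value 45+29=74
- wardrobe+TV box: volume 13+10=23, value 37+29=66
- washer+desk: volume 6+15=21, value 45+8=53
- washer: volume 6, value 45
Best: $82.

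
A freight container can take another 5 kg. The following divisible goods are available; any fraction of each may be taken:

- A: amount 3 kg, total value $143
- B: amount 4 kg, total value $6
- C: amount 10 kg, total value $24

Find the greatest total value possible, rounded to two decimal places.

147.80

Take in order of value per unit:
- A (143/3 per unit): all 3 → value 143, running total 143.00
- C (24/10 per unit): 2 of 10 → value 2×24/10 = 4.8000, running total 147.80
Total 147.80.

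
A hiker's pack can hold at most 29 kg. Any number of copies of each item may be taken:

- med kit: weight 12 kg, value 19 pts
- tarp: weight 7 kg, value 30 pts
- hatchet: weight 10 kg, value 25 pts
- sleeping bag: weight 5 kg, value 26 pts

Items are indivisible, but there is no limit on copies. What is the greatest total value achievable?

138 pts

Best value-per-unit is sleeping bag at 26/5; filling with it alone gives 5×26 = 130.
Optimal mix: 2×tarp + 3×sleeping bag → weight 29, value 138.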